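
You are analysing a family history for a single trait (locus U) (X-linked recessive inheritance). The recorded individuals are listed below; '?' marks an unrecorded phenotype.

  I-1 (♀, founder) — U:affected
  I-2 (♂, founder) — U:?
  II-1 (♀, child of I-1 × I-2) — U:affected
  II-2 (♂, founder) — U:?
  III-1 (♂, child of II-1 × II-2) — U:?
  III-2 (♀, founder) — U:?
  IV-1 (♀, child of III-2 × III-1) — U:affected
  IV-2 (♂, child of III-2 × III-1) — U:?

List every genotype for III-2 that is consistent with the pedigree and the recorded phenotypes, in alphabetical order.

III-2 ∈ {X^UX^u, X^uX^u}

U/I-1 aff ·: X^uX^u
U/I-2 ? ·: X^uY
U/II-1 aff I-1×I-2: X^uX^u
U/II-2 ? ·: X^UY|X^uY
U/III-1 ? II-1×II-2: X^uY
U/III-2 ? ·: X^UX^u|X^uX^u
U/IV-1 aff III-2×III-1: X^uX^u
U/IV-2 ? III-2×III-1: X^UY|X^uY
⇒ U over [I-1,I-2,II-1,II-2,III-1,III-2,IV-1,IV-2]: 6 consistent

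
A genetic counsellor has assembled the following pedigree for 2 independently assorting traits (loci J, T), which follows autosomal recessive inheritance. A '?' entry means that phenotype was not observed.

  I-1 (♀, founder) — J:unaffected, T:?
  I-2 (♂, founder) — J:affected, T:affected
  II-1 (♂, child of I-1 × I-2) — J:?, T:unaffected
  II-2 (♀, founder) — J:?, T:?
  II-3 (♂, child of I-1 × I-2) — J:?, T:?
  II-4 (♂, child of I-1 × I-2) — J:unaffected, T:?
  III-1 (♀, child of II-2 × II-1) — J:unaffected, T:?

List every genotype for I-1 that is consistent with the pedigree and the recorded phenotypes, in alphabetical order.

I-1 ∈ {JJ TT, JJ Tt, Jj TT, Jj Tt}

J/I-1 un ·: JJ|Jj
J/I-2 aff ·: jj
J/II-1 ? I-1×I-2: Jj|jj
J/II-2 ? ·: JJ|Jj|jj
J/II-3 ? I-1×I-2: Jj|jj
J/II-4 un I-1×I-2: Jj
J/III-1 un II-2×II-1: JJ|Jj
⇒ J over [I-1,I-2,II-1,II-2,II-3,II-4,III-1]: 19 consistent
T/I-1 ? ·: TT|Tt
T/I-2 aff ·: tt
T/II-1 un I-1×I-2: Tt
T/II-2 ? ·: TT|Tt|tt
T/II-3 ? I-1×I-2: Tt|tt
T/II-4 ? I-1×I-2: Tt|tt
T/III-1 ? II-2×II-1: TT|Tt|tt
⇒ T over [I-1,I-2,II-1,II-2,II-3,II-4,III-1]: 35 consistent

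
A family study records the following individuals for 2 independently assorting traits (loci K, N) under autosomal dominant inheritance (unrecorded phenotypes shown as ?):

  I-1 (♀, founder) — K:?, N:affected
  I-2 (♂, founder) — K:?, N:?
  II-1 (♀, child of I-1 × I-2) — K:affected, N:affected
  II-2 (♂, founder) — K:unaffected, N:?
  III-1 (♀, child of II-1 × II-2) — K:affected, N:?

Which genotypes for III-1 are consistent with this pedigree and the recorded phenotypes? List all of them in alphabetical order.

K/I-1 ? ·: kk|Kk|KK
K/I-2 ? ·: kk|Kk|KK
K/II-1 aff I-1×I-2: Kk|KK
K/II-2 un ·: kk
K/III-1 aff II-1×II-2: Kk
⇒ K over [I-1,I-2,II-1,II-2,III-1]: 11 consistent
N/I-1 aff ·: Nn|NN
N/I-2 ? ·: nn|Nn|NN
N/II-1 aff I-1×I-2: Nn|NN
N/II-2 ? ·: nn|Nn|NN
N/III-1 ? II-1×II-2: nn|Nn|NN
⇒ N over [I-1,I-2,II-1,II-2,III-1]: 51 consistent

III-1 ∈ {Kk NN, Kk Nn, Kk nn}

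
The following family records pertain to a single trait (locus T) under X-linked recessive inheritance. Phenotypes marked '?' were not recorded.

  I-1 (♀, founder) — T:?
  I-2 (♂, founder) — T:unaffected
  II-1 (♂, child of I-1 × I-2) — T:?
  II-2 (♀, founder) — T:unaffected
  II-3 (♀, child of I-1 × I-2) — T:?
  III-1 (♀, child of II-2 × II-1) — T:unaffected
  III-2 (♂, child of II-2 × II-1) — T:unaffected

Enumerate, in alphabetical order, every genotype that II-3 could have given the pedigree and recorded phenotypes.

II-3 ∈ {X^TX^T, X^TX^t}

T/I-1 ? ·: X^TX^T|X^TX^t|X^tX^t
T/I-2 un ·: X^TY
T/II-1 ? I-1×I-2: X^TY|X^tY
T/II-2 un ·: X^TX^T|X^TX^t
T/II-3 ? I-1×I-2: X^TX^T|X^TX^t
T/III-1 un II-2×II-1: X^TX^T|X^TX^t
T/III-2 un II-2×II-1: X^TY
⇒ T over [I-1,I-2,II-1,II-2,II-3,III-1,III-2]: 15 consistent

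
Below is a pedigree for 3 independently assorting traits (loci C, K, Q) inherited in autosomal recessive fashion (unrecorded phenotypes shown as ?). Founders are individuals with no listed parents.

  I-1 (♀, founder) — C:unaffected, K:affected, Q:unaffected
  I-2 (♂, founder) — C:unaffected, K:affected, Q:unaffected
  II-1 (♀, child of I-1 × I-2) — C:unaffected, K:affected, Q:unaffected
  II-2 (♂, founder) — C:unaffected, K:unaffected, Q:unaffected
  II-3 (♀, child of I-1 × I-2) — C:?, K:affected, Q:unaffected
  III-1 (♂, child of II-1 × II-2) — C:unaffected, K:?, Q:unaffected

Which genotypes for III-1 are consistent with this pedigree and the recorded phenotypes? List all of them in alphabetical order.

C/I-1 un ·: CC|Cc
C/I-2 un ·: CC|Cc
C/II-1 un I-1×I-2: CC|Cc
C/II-2 un ·: CC|Cc
C/II-3 ? I-1×I-2: CC|Cc|cc
C/III-1 un II-1×II-2: CC|Cc
⇒ C over [I-1,I-2,II-1,II-2,II-3,III-1]: 52 consistent
K/I-1 aff ·: kk
K/I-2 aff ·: kk
K/II-1 aff I-1×I-2: kk
K/II-2 un ·: KK|Kk
K/II-3 aff I-1×I-2: kk
K/III-1 ? II-1×II-2: Kk|kk
⇒ K over [I-1,I-2,II-1,II-2,II-3,III-1]: 3 consistent
Q/I-1 un ·: QQ|Qq
Q/I-2 un ·: QQ|Qq
Q/II-1 un I-1×I-2: QQ|Qq
Q/II-2 un ·: QQ|Qq
Q/II-3 un I-1×I-2: QQ|Qq
Q/III-1 un II-1×II-2: QQ|Qq
⇒ Q over [I-1,I-2,II-1,II-2,II-3,III-1]: 45 consistent

III-1 ∈ {CC Kk QQ, CC Kk Qq, CC kk QQ, CC kk Qq, Cc Kk QQ, Cc Kk Qq, Cc kk QQ, Cc kk Qq}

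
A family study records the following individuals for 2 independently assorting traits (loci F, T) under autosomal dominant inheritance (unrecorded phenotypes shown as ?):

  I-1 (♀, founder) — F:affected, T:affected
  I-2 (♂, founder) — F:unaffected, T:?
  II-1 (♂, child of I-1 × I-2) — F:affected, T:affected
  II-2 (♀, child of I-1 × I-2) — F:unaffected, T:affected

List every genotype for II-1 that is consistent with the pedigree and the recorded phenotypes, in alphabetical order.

F/I-1 aff ·: Ff
F/I-2 un ·: ff
F/II-1 aff I-1×I-2: Ff
F/II-2 un I-1×I-2: ff
⇒ F over [I-1,I-2,II-1,II-2]: 1 consistent
T/I-1 aff ·: Tt|TT
T/I-2 ? ·: tt|Tt|TT
T/II-1 aff I-1×I-2: Tt|TT
T/II-2 aff I-1×I-2: Tt|TT
⇒ T over [I-1,I-2,II-1,II-2]: 15 consistent

II-1 ∈ {Ff TT, Ff Tt}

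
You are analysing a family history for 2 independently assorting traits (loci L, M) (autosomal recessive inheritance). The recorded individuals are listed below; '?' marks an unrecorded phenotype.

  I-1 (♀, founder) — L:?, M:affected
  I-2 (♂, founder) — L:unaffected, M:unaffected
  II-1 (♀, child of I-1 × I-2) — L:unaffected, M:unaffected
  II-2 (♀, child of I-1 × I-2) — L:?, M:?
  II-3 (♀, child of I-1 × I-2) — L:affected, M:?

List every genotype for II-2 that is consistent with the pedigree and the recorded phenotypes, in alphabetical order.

L/I-1 ? ·: Ll|ll
L/I-2 un ·: Ll
L/II-1 un I-1×I-2: LL|Ll
L/II-2 ? I-1×I-2: LL|Ll|ll
L/II-3 aff I-1×I-2: ll
⇒ L over [I-1,I-2,II-1,II-2,II-3]: 8 consistent
M/I-1 aff ·: mm
M/I-2 un ·: MM|Mm
M/II-1 un I-1×I-2: Mm
M/II-2 ? I-1×I-2: Mm|mm
M/II-3 ? I-1×I-2: Mm|mm
⇒ M over [I-1,I-2,II-1,II-2,II-3]: 5 consistent

II-2 ∈ {LL Mm, LL mm, Ll Mm, Ll mm, ll Mm, ll mm}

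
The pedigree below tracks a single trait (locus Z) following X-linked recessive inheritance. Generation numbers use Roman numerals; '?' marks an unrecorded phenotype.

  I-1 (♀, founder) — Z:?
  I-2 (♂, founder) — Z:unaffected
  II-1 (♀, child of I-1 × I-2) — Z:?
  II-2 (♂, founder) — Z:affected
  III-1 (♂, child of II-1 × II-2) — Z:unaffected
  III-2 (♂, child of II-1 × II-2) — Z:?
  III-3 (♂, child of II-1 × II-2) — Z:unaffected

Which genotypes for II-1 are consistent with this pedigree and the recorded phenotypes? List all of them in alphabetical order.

Z/I-1 ? ·: X^ZX^Z|X^ZX^z|X^zX^z
Z/I-2 un ·: X^ZY
Z/II-1 ? I-1×I-2: X^ZX^Z|X^ZX^z
Z/II-2 aff ·: X^zY
Z/III-1 un II-1×II-2: X^ZY
Z/III-2 ? II-1×II-2: X^ZY|X^zY
Z/III-3 un II-1×II-2: X^ZY
⇒ Z over [I-1,I-2,II-1,II-2,III-1,III-2,III-3]: 6 consistent

II-1 ∈ {X^ZX^Z, X^ZX^z}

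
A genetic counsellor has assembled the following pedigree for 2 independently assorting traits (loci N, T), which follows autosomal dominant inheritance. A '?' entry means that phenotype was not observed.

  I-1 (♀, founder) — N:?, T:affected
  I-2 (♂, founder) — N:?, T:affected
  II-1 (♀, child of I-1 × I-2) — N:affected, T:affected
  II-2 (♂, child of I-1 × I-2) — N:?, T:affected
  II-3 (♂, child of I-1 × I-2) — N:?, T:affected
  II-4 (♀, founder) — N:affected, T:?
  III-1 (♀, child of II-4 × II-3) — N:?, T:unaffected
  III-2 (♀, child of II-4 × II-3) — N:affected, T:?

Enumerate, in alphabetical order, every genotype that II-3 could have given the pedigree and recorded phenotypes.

II-3 ∈ {NN Tt, Nn Tt, nn Tt}

N/I-1 ? ·: nn|Nn|NN
N/I-2 ? ·: nn|Nn|NN
N/II-1 aff I-1×I-2: Nn|NN
N/II-2 ? I-1×I-2: nn|Nn|NN
N/II-3 ? I-1×I-2: nn|Nn|NN
N/II-4 aff ·: Nn|NN
N/III-1 ? II-4×II-3: nn|Nn|NN
N/III-2 aff II-4×II-3: Nn|NN
⇒ N over [I-1,I-2,II-1,II-2,II-3,II-4,III-1,III-2]: 305 consistent
T/I-1 aff ·: Tt|TT
T/I-2 aff ·: Tt|TT
T/II-1 aff I-1×I-2: Tt|TT
T/II-2 aff I-1×I-2: Tt|TT
T/II-3 aff I-1×I-2: Tt
T/II-4 ? ·: tt|Tt
T/III-1 un II-4×II-3: tt
T/III-2 ? II-4×II-3: tt|Tt|TT
⇒ T over [I-1,I-2,II-1,II-2,II-3,II-4,III-1,III-2]: 60 consistent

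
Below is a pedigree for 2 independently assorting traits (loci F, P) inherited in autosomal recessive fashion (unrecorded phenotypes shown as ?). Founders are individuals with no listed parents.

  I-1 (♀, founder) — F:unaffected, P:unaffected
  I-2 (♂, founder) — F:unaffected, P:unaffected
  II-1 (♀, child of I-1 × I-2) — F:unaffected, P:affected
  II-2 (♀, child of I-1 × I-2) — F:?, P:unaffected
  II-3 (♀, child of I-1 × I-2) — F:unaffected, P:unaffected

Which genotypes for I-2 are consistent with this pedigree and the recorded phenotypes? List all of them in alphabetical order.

I-2 ∈ {FF Pp, Ff Pp}

F/I-1 un ·: FF|Ff
F/I-2 un ·: FF|Ff
F/II-1 un I-1×I-2: FF|Ff
F/II-2 ? I-1×I-2: FF|Ff|ff
F/II-3 un I-1×I-2: FF|Ff
⇒ F over [I-1,I-2,II-1,II-2,II-3]: 29 consistent
P/I-1 un ·: Pp
P/I-2 un ·: Pp
P/II-1 aff I-1×I-2: pp
P/II-2 un I-1×I-2: PP|Pp
P/II-3 un I-1×I-2: PP|Pp
⇒ P over [I-1,I-2,II-1,II-2,II-3]: 4 consistent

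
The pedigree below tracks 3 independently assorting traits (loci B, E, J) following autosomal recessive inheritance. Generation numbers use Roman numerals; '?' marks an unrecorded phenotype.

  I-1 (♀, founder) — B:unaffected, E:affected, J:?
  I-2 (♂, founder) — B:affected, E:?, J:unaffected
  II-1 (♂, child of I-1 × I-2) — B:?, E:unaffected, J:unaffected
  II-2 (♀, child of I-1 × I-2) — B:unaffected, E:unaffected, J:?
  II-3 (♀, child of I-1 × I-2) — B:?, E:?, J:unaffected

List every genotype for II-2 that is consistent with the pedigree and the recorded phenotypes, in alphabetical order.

II-2 ∈ {Bb Ee JJ, Bb Ee Jj, Bb Ee jj}

B/I-1 un ·: BB|Bb
B/I-2 aff ·: bb
B/II-1 ? I-1×I-2: Bb|bb
B/II-2 un I-1×I-2: Bb
B/II-3 ? I-1×I-2: Bb|bb
⇒ B over [I-1,I-2,II-1,II-2,II-3]: 5 consistent
E/I-1 aff ·: ee
E/I-2 ? ·: EE|Ee
E/II-1 un I-1×I-2: Ee
E/II-2 un I-1×I-2: Ee
E/II-3 ? I-1×I-2: Ee|ee
⇒ E over [I-1,I-2,II-1,II-2,II-3]: 3 consistent
J/I-1 ? ·: JJ|Jj|jj
J/I-2 un ·: JJ|Jj
J/II-1 un I-1×I-2: JJ|Jj
J/II-2 ? I-1×I-2: JJ|Jj|jj
J/II-3 un I-1×I-2: JJ|Jj
⇒ J over [I-1,I-2,II-1,II-2,II-3]: 32 consistent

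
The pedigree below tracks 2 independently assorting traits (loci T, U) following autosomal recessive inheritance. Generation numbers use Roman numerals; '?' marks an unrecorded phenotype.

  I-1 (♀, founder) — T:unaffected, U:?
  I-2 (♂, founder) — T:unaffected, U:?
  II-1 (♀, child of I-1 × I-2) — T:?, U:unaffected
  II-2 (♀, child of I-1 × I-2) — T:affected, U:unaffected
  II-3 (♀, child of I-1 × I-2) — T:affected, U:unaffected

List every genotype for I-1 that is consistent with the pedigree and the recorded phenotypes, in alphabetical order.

T/I-1 un ·: Tt
T/I-2 un ·: Tt
T/II-1 ? I-1×I-2: TT|Tt|tt
T/II-2 aff I-1×I-2: tt
T/II-3 aff I-1×I-2: tt
⇒ T over [I-1,I-2,II-1,II-2,II-3]: 3 consistent
U/I-1 ? ·: UU|Uu|uu
U/I-2 ? ·: UU|Uu|uu
U/II-1 un I-1×I-2: UU|Uu
U/II-2 un I-1×I-2: UU|Uu
U/II-3 un I-1×I-2: UU|Uu
⇒ U over [I-1,I-2,II-1,II-2,II-3]: 29 consistent

I-1 ∈ {Tt UU, Tt Uu, Tt uu}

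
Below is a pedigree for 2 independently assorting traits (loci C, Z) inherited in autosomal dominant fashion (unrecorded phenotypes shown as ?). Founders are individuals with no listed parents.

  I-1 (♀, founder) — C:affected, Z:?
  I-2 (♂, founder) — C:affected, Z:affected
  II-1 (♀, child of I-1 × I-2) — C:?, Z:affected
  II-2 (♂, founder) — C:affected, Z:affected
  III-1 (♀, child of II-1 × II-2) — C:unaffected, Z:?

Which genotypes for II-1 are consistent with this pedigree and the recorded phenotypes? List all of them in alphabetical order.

C/I-1 aff ·: Cc|CC
C/I-2 aff ·: Cc|CC
C/II-1 ? I-1×I-2: cc|Cc
C/II-2 aff ·: Cc
C/III-1 un II-1×II-2: cc
⇒ C over [I-1,I-2,II-1,II-2,III-1]: 4 consistent
Z/I-1 ? ·: zz|Zz|ZZ
Z/I-2 aff ·: Zz|ZZ
Z/II-1 aff I-1×I-2: Zz|ZZ
Z/II-2 aff ·: Zz|ZZ
Z/III-1 ? II-1×II-2: zz|Zz|ZZ
⇒ Z over [I-1,I-2,II-1,II-2,III-1]: 37 consistent

II-1 ∈ {Cc ZZ, Cc Zz, cc ZZ, cc Zz}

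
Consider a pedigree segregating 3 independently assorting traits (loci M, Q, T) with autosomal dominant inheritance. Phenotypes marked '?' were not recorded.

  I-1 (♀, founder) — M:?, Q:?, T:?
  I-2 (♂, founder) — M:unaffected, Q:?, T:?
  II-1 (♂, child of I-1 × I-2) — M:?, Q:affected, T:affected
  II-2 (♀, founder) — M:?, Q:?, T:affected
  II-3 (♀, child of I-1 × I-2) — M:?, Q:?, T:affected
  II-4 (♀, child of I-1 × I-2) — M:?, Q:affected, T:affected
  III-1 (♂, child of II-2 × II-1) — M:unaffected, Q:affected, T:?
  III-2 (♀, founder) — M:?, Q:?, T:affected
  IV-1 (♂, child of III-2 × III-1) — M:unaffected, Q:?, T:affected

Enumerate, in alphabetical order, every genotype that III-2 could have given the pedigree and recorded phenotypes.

III-2 ∈ {Mm QQ TT, Mm QQ Tt, Mm Qq TT, Mm Qq Tt, Mm qq TT, Mm qq Tt, mm QQ TT, mm QQ Tt, mm Qq TT, mm Qq Tt, mm qq TT, mm qq Tt}

M/I-1 ? ·: mm|Mm|MM
M/I-2 un ·: mm
M/II-1 ? I-1×I-2: mm|Mm
M/II-2 ? ·: mm|Mm
M/II-3 ? I-1×I-2: mm|Mm
M/II-4 ? I-1×I-2: mm|Mm
M/III-1 un II-2×II-1: mm
M/III-2 ? ·: mm|Mm
M/IV-1 un III-2×III-1: mm
⇒ M over [I-1,I-2,II-1,II-2,II-3,II-4,III-1,III-2,IV-1]: 40 consistent
Q/I-1 ? ·: qq|Qq|QQ
Q/I-2 ? ·: qq|Qq|QQ
Q/II-1 aff I-1×I-2: Qq|QQ
Q/II-2 ? ·: qq|Qq|QQ
Q/II-3 ? I-1×I-2: qq|Qq|QQ
Q/II-4 aff I-1×I-2: Qq|QQ
Q/III-1 aff II-2×II-1: Qq|QQ
Q/III-2 ? ·: qq|Qq|QQ
Q/IV-1 ? III-2×III-1: qq|Qq|QQ
⇒ Q over [I-1,I-2,II-1,II-2,II-3,II-4,III-1,III-2,IV-1]: 910 consistent
T/I-1 ? ·: tt|Tt|TT
T/I-2 ? ·: tt|Tt|TT
T/II-1 aff I-1×I-2: Tt|TT
T/II-2 aff ·: Tt|TT
T/II-3 aff I-1×I-2: Tt|TT
T/II-4 aff I-1×I-2: Tt|TT
T/III-1 ? II-2×II-1: tt|Tt|TT
T/III-2 aff ·: Tt|TT
T/IV-1 aff III-2×III-1: Tt|TT
⇒ T over [I-1,I-2,II-1,II-2,II-3,II-4,III-1,III-2,IV-1]: 386 consistent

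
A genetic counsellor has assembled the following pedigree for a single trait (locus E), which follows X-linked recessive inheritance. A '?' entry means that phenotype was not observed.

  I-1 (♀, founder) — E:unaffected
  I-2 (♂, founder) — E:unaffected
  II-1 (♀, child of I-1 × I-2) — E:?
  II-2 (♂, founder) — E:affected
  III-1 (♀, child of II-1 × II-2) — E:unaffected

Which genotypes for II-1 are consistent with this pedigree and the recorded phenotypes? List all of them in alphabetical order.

II-1 ∈ {X^EX^E, X^EX^e}

E/I-1 un ·: X^EX^E|X^EX^e
E/I-2 un ·: X^EY
E/II-1 ? I-1×I-2: X^EX^E|X^EX^e
E/II-2 aff ·: X^eY
E/III-1 un II-1×II-2: X^EX^e
⇒ E over [I-1,I-2,II-1,II-2,III-1]: 3 consistent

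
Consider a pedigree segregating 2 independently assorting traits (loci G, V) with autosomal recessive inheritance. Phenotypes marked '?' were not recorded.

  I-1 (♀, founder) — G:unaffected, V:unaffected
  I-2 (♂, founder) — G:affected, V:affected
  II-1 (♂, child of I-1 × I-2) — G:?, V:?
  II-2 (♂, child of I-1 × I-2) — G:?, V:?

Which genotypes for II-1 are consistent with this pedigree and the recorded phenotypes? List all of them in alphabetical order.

G/I-1 un ·: GG|Gg
G/I-2 aff ·: gg
G/II-1 ? I-1×I-2: Gg|gg
G/II-2 ? I-1×I-2: Gg|gg
⇒ G over [I-1,I-2,II-1,II-2]: 5 consistent
V/I-1 un ·: VV|Vv
V/I-2 aff ·: vv
V/II-1 ? I-1×I-2: Vv|vv
V/II-2 ? I-1×I-2: Vv|vv
⇒ V over [I-1,I-2,II-1,II-2]: 5 consistent

II-1 ∈ {Gg Vv, Gg vv, gg Vv, gg vv}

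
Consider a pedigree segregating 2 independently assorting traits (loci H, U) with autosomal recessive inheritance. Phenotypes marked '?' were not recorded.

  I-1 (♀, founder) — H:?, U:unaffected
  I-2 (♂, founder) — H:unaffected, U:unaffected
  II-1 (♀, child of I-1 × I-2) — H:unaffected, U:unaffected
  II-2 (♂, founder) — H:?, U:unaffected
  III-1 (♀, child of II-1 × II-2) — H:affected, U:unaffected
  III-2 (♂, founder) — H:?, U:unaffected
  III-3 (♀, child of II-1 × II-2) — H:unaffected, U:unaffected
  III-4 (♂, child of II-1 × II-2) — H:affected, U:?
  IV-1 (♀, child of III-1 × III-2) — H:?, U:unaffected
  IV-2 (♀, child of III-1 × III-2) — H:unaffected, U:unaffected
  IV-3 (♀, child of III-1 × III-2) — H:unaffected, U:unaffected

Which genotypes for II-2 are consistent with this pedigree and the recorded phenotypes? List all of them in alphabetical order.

H/I-1 ? ·: HH|Hh|hh
H/I-2 un ·: HH|Hh
H/II-1 un I-1×I-2: Hh
H/II-2 ? ·: Hh|hh
H/III-1 aff II-1×II-2: hh
H/III-2 ? ·: HH|Hh
H/III-3 un II-1×II-2: HH|Hh
H/III-4 aff II-1×II-2: hh
H/IV-1 ? III-1×III-2: Hh|hh
H/IV-2 un III-1×III-2: Hh
H/IV-3 un III-1×III-2: Hh
⇒ H over [I-1,I-2,II-1,II-2,III-1,III-2,III-3,III-4,IV-1,IV-2,IV-3]: 45 consistent
U/I-1 un ·: UU|Uu
U/I-2 un ·: UU|Uu
U/II-1 un I-1×I-2: UU|Uu
U/II-2 un ·: UU|Uu
U/III-1 un II-1×II-2: UU|Uu
U/III-2 un ·: UU|Uu
U/III-3 un II-1×II-2: UU|Uu
U/III-4 ? II-1×II-2: UU|Uu|uu
U/IV-1 un III-1×III-2: UU|Uu
U/IV-2 un III-1×III-2: UU|Uu
U/IV-3 un III-1×III-2: UU|Uu
⇒ U over [I-1,I-2,II-1,II-2,III-1,III-2,III-3,III-4,IV-1,IV-2,IV-3]: 1186 consistent

II-2 ∈ {Hh UU, Hh Uu, hh UU, hh Uu}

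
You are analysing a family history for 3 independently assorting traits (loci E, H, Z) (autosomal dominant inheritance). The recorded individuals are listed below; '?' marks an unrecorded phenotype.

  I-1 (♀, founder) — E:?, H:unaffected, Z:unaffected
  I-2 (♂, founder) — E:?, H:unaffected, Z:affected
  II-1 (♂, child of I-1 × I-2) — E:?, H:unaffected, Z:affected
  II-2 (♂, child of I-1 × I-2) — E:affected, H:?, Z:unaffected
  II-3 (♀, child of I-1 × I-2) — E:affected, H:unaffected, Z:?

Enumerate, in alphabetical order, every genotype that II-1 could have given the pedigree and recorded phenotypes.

E/I-1 ? ·: ee|Ee|EE
E/I-2 ? ·: ee|Ee|EE
E/II-1 ? I-1×I-2: ee|Ee|EE
E/II-2 aff I-1×I-2: Ee|EE
E/II-3 aff I-1×I-2: Ee|EE
⇒ E over [I-1,I-2,II-1,II-2,II-3]: 35 consistent
H/I-1 un ·: hh
H/I-2 un ·: hh
H/II-1 un I-1×I-2: hh
H/II-2 ? I-1×I-2: hh
H/II-3 un I-1×I-2: hh
⇒ H over [I-1,I-2,II-1,II-2,II-3]: 1 consistent
Z/I-1 un ·: zz
Z/I-2 aff ·: Zz
Z/II-1 aff I-1×I-2: Zz
Z/II-2 un I-1×I-2: zz
Z/II-3 ? I-1×I-2: zz|Zz
⇒ Z over [I-1,I-2,II-1,II-2,II-3]: 2 consistent

II-1 ∈ {EE hh Zz, Ee hh Zz, ee hh Zz}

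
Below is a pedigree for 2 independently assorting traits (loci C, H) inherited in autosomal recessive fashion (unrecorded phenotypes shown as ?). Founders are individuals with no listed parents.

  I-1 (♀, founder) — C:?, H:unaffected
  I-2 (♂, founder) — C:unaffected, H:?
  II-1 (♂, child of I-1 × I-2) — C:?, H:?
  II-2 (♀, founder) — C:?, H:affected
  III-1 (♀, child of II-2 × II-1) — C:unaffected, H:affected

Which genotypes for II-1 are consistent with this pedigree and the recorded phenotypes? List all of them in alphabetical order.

II-1 ∈ {CC Hh, CC hh, Cc Hh, Cc hh, cc Hh, cc hh}

C/I-1 ? ·: CC|Cc|cc
C/I-2 un ·: CC|Cc
C/II-1 ? I-1×I-2: CC|Cc|cc
C/II-2 ? ·: CC|Cc|cc
C/III-1 un II-2×II-1: CC|Cc
⇒ C over [I-1,I-2,II-1,II-2,III-1]: 45 consistent
H/I-1 un ·: HH|Hh
H/I-2 ? ·: HH|Hh|hh
H/II-1 ? I-1×I-2: Hh|hh
H/II-2 aff ·: hh
H/III-1 aff II-2×II-1: hh
⇒ H over [I-1,I-2,II-1,II-2,III-1]: 7 consistent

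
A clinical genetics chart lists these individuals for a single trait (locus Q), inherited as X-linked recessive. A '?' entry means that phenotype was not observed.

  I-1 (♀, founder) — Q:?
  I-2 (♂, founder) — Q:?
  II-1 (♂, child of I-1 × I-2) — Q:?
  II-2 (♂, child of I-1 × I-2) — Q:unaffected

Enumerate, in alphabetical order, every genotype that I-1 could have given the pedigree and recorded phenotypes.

I-1 ∈ {X^QX^Q, X^QX^q}

Q/I-1 ? ·: X^QX^Q|X^QX^q
Q/I-2 ? ·: X^QY|X^qY
Q/II-1 ? I-1×I-2: X^QY|X^qY
Q/II-2 un I-1×I-2: X^QY
⇒ Q over [I-1,I-2,II-1,II-2]: 6 consistent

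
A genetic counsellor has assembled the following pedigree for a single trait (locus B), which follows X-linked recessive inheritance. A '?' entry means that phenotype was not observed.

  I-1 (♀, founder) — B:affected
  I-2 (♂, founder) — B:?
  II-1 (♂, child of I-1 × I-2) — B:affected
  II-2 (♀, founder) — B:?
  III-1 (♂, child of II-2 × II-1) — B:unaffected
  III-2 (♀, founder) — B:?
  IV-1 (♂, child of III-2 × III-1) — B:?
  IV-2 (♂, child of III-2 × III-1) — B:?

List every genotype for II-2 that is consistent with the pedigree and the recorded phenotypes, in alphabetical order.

B/I-1 aff ·: X^bX^b
B/I-2 ? ·: X^BY|X^bY
B/II-1 aff I-1×I-2: X^bY
B/II-2 ? ·: X^BX^B|X^BX^b
B/III-1 un II-2×II-1: X^BY
B/III-2 ? ·: X^BX^B|X^BX^b|X^bX^b
B/IV-1 ? III-2×III-1: X^BY|X^bY
B/IV-2 ? III-2×III-1: X^BY|X^bY
⇒ B over [I-1,I-2,II-1,II-2,III-1,III-2,IV-1,IV-2]: 24 consistent

II-2 ∈ {X^BX^B, X^BX^b}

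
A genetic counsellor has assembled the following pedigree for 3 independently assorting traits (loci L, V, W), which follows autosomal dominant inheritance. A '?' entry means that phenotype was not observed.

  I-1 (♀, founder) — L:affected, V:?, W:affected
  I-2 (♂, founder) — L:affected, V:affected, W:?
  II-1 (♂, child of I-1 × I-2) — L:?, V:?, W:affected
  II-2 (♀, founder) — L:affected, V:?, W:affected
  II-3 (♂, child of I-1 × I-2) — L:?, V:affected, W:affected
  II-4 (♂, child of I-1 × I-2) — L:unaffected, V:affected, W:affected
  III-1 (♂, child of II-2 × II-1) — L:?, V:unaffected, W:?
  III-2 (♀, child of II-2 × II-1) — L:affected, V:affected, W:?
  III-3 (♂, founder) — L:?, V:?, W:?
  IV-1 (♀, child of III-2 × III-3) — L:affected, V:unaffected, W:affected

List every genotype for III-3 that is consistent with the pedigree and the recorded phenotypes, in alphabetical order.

L/I-1 aff ·: Ll
L/I-2 aff ·: Ll
L/II-1 ? I-1×I-2: ll|Ll|LL
L/II-2 aff ·: Ll|LL
L/II-3 ? I-1×I-2: ll|Ll|LL
L/II-4 un I-1×I-2: ll
L/III-1 ? II-2×II-1: ll|Ll|LL
L/III-2 aff II-2×II-1: Ll|LL
L/III-3 ? ·: ll|Ll|LL
L/IV-1 aff III-2×III-3: Ll|LL
⇒ L over [I-1,I-2,II-1,II-2,II-3,II-4,III-1,III-2,III-3,IV-1]: 246 consistent
V/I-1 ? ·: vv|Vv|VV
V/I-2 aff ·: Vv|VV
V/II-1 ? I-1×I-2: vv|Vv
V/II-2 ? ·: vv|Vv
V/II-3 aff I-1×I-2: Vv|VV
V/II-4 aff I-1×I-2: Vv|VV
V/III-1 un II-2×II-1: vv
V/III-2 aff II-2×II-1: Vv
V/III-3 ? ·: vv|Vv
V/IV-1 un III-2×III-3: vv
⇒ V over [I-1,I-2,II-1,II-2,II-3,II-4,III-1,III-2,III-3,IV-1]: 66 consistent
W/I-1 aff ·: Ww|WW
W/I-2 ? ·: ww|Ww|WW
W/II-1 aff I-1×I-2: Ww|WW
W/II-2 aff ·: Ww|WW
W/II-3 aff I-1×I-2: Ww|WW
W/II-4 aff I-1×I-2: Ww|WW
W/III-1 ? II-2×II-1: ww|Ww|WW
W/III-2 ? II-2×II-1: ww|Ww|WW
W/III-3 ? ·: ww|Ww|WW
W/IV-1 aff III-2×III-3: Ww|WW
⇒ W over [I-1,I-2,II-1,II-2,II-3,II-4,III-1,III-2,III-3,IV-1]: 1000 consistent

III-3 ∈ {LL Vv WW, LL Vv Ww, LL Vv ww, LL vv WW, LL vv Ww, LL vv ww, Ll Vv WW, Ll Vv Ww, Ll Vv ww, Ll vv WW, Ll vv Ww, Ll vv ww, ll Vv WW, ll Vv Ww, ll Vv ww, ll vv WW, ll vv Ww, ll vv ww}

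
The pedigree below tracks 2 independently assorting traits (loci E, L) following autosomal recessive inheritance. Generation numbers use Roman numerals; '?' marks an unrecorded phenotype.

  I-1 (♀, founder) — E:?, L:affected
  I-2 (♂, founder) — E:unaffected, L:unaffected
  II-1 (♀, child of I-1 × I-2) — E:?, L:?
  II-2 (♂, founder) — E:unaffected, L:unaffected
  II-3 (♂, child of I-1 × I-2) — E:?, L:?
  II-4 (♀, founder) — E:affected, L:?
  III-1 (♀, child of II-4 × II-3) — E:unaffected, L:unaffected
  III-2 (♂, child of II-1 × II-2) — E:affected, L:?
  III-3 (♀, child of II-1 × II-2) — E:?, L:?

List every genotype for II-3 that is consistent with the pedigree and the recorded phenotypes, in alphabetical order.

E/I-1 ? ·: EE|Ee|ee
E/I-2 un ·: EE|Ee
E/II-1 ? I-1×I-2: Ee|ee
E/II-2 un ·: Ee
E/II-3 ? I-1×I-2: EE|Ee
E/II-4 aff ·: ee
E/III-1 un II-4×II-3: Ee
E/III-2 aff II-1×II-2: ee
E/III-3 ? II-1×II-2: EE|Ee|ee
⇒ E over [I-1,I-2,II-1,II-2,II-3,II-4,III-1,III-2,III-3]: 30 consistent
L/I-1 aff ·: ll
L/I-2 un ·: LL|Ll
L/II-1 ? I-1×I-2: Ll|ll
L/II-2 un ·: LL|Ll
L/II-3 ? I-1×I-2: Ll|ll
L/II-4 ? ·: LL|Ll|ll
L/III-1 un II-4×II-3: LL|Ll
L/III-2 ? II-1×II-2: LL|Ll|ll
L/III-3 ? II-1×II-2: LL|Ll|ll
⇒ L over [I-1,I-2,II-1,II-2,II-3,II-4,III-1,III-2,III-3]: 191 consistent

II-3 ∈ {EE Ll, EE ll, Ee Ll, Ee ll}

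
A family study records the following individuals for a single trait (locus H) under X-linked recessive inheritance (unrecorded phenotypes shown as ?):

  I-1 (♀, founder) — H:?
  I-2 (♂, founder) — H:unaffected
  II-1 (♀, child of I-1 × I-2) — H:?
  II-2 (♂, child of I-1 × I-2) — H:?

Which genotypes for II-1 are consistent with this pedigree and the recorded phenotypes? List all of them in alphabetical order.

H/I-1 ? ·: X^HX^H|X^HX^h|X^hX^h
H/I-2 un ·: X^HY
H/II-1 ? I-1×I-2: X^HX^H|X^HX^h
H/II-2 ? I-1×I-2: X^HY|X^hY
⇒ H over [I-1,I-2,II-1,II-2]: 6 consistent

II-1 ∈ {X^HX^H, X^HX^h}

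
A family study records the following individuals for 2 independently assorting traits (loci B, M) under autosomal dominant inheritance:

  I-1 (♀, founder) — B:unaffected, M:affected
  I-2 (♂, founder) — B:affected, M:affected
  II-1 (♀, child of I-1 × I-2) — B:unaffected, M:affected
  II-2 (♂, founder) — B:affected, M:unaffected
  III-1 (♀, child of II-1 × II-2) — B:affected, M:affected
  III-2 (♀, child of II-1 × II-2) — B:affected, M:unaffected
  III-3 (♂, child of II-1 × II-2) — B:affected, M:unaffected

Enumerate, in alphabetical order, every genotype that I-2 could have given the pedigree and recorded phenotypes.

B/I-1 un ·: bb
B/I-2 aff ·: Bb
B/II-1 un I-1×I-2: bb
B/II-2 aff ·: Bb|BB
B/III-1 aff II-1×II-2: Bb
B/III-2 aff II-1×II-2: Bb
B/III-3 aff II-1×II-2: Bb
⇒ B over [I-1,I-2,II-1,II-2,III-1,III-2,III-3]: 2 consistent
M/I-1 aff ·: Mm|MM
M/I-2 aff ·: Mm|MM
M/II-1 aff I-1×I-2: Mm
M/II-2 un ·: mm
M/III-1 aff II-1×II-2: Mm
M/III-2 un II-1×II-2: mm
M/III-3 un II-1×II-2: mm
⇒ M over [I-1,I-2,II-1,II-2,III-1,III-2,III-3]: 3 consistent

I-2 ∈ {Bb MM, Bb Mm}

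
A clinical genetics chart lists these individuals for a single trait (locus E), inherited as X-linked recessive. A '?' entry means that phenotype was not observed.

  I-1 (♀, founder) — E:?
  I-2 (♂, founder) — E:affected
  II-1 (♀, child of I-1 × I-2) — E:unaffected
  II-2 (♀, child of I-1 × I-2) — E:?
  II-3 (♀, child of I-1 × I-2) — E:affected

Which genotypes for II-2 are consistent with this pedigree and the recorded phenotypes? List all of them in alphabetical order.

II-2 ∈ {X^EX^e, X^eX^e}

E/I-1 ? ·: X^EX^e
E/I-2 aff ·: X^eY
E/II-1 un I-1×I-2: X^EX^e
E/II-2 ? I-1×I-2: X^EX^e|X^eX^e
E/II-3 aff I-1×I-2: X^eX^e
⇒ E over [I-1,I-2,II-1,II-2,II-3]: 2 consistent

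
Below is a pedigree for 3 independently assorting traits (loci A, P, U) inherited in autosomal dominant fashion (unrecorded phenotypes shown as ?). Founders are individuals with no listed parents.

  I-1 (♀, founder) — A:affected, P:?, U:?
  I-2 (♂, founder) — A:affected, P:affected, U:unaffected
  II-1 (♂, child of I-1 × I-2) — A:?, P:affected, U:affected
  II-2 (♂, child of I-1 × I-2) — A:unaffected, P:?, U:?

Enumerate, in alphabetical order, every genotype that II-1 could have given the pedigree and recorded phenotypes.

A/I-1 aff ·: Aa
A/I-2 aff ·: Aa
A/II-1 ? I-1×I-2: aa|Aa|AA
A/II-2 un I-1×I-2: aa
⇒ A over [I-1,I-2,II-1,II-2]: 3 consistent
P/I-1 ? ·: pp|Pp|PP
P/I-2 aff ·: Pp|PP
P/II-1 aff I-1×I-2: Pp|PP
P/II-2 ? I-1×I-2: pp|Pp|PP
⇒ P over [I-1,I-2,II-1,II-2]: 18 consistent
U/I-1 ? ·: Uu|UU
U/I-2 un ·: uu
U/II-1 aff I-1×I-2: Uu
U/II-2 ? I-1×I-2: uu|Uu
⇒ U over [I-1,I-2,II-1,II-2]: 3 consistent

II-1 ∈ {AA PP Uu, AA Pp Uu, Aa PP Uu, Aa Pp Uu, aa PP Uu, aa Pp Uu}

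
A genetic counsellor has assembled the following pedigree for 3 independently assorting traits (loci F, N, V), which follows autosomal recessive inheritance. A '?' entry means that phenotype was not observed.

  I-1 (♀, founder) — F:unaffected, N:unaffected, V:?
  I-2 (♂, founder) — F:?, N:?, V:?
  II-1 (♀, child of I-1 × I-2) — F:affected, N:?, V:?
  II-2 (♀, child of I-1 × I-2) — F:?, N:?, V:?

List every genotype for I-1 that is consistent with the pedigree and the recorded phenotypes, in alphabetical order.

I-1 ∈ {Ff NN VV, Ff NN Vv, Ff NN vv, Ff Nn VV, Ff Nn Vv, Ff Nn vv}

F/I-1 un ·: Ff
F/I-2 ? ·: Ff|ff
F/II-1 aff I-1×I-2: ff
F/II-2 ? I-1×I-2: FF|Ff|ff
⇒ F over [I-1,I-2,II-1,II-2]: 5 consistent
N/I-1 un ·: NN|Nn
N/I-2 ? ·: NN|Nn|nn
N/II-1 ? I-1×I-2: NN|Nn|nn
N/II-2 ? I-1×I-2: NN|Nn|nn
⇒ N over [I-1,I-2,II-1,II-2]: 23 consistent
V/I-1 ? ·: VV|Vv|vv
V/I-2 ? ·: VV|Vv|vv
V/II-1 ? I-1×I-2: VV|Vv|vv
V/II-2 ? I-1×I-2: VV|Vv|vv
⇒ V over [I-1,I-2,II-1,II-2]: 29 consistent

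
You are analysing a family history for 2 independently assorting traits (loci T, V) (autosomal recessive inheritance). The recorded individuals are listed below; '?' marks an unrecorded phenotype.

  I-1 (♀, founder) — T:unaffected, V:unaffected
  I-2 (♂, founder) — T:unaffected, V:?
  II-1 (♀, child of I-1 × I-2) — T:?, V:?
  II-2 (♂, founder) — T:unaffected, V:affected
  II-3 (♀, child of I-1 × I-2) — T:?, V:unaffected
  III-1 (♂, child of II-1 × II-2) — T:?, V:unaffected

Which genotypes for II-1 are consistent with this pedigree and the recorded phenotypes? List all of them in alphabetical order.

II-1 ∈ {TT VV, TT Vv, Tt VV, Tt Vv, tt VV, tt Vv}

T/I-1 un ·: TT|Tt
T/I-2 un ·: TT|Tt
T/II-1 ? I-1×I-2: TT|Tt|tt
T/II-2 un ·: TT|Tt
T/II-3 ? I-1×I-2: TT|Tt|tt
T/III-1 ? II-1×II-2: TT|Tt|tt
⇒ T over [I-1,I-2,II-1,II-2,II-3,III-1]: 68 consistent
V/I-1 un ·: VV|Vv
V/I-2 ? ·: VV|Vv|vv
V/II-1 ? I-1×I-2: VV|Vv
V/II-2 aff ·: vv
V/II-3 un I-1×I-2: VV|Vv
V/III-1 un II-1×II-2: Vv
⇒ V over [I-1,I-2,II-1,II-2,II-3,III-1]: 15 consistent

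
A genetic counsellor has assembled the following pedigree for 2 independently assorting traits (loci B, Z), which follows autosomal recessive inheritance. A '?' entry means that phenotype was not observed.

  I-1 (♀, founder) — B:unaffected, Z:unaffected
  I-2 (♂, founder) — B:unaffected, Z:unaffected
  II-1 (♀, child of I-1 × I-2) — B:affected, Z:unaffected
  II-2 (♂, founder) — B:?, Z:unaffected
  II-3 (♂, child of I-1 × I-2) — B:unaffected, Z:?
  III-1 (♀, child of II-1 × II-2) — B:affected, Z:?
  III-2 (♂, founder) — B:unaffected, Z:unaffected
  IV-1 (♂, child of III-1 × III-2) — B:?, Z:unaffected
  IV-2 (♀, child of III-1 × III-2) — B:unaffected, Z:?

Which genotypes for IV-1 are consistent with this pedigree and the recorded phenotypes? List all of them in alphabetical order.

B/I-1 un ·: Bb
B/I-2 un ·: Bb
B/II-1 aff I-1×I-2: bb
B/II-2 ? ·: Bb|bb
B/II-3 un I-1×I-2: BB|Bb
B/III-1 aff II-1×II-2: bb
B/III-2 un ·: BB|Bb
B/IV-1 ? III-1×III-2: Bb|bb
B/IV-2 un III-1×III-2: Bb
⇒ B over [I-1,I-2,II-1,II-2,II-3,III-1,III-2,IV-1,IV-2]: 12 consistent
Z/I-1 un ·: ZZ|Zz
Z/I-2 un ·: ZZ|Zz
Z/II-1 un I-1×I-2: ZZ|Zz
Z/II-2 un ·: ZZ|Zz
Z/II-3 ? I-1×I-2: ZZ|Zz|zz
Z/III-1 ? II-1×II-2: ZZ|Zz|zz
Z/III-2 un ·: ZZ|Zz
Z/IV-1 un III-1×III-2: ZZ|Zz
Z/IV-2 ? III-1×III-2: ZZ|Zz|zz
⇒ Z over [I-1,I-2,II-1,II-2,II-3,III-1,III-2,IV-1,IV-2]: 391 consistent

IV-1 ∈ {Bb ZZ, Bb Zz, bb ZZ, bb Zz}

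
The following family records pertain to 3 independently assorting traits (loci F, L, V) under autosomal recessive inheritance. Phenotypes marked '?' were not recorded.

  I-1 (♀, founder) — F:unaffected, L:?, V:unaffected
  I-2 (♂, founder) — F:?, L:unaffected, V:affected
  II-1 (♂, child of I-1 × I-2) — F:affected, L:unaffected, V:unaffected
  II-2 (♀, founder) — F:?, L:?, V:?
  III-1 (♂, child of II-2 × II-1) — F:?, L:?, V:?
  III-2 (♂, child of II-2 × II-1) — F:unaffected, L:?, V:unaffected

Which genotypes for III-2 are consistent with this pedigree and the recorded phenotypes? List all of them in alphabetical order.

F/I-1 un ·: Ff
F/I-2 ? ·: Ff|ff
F/II-1 aff I-1×I-2: ff
F/II-2 ? ·: FF|Ff
F/III-1 ? II-2×II-1: Ff|ff
F/III-2 un II-2×II-1: Ff
⇒ F over [I-1,I-2,II-1,II-2,III-1,III-2]: 6 consistent
L/I-1 ? ·: LL|Ll|ll
L/I-2 un ·: LL|Ll
L/II-1 un I-1×I-2: LL|Ll
L/II-2 ? ·: LL|Ll|ll
L/III-1 ? II-2×II-1: LL|Ll|ll
L/III-2 ? II-2×II-1: LL|Ll|ll
⇒ L over [I-1,I-2,II-1,II-2,III-1,III-2]: 109 consistent
V/I-1 un ·: VV|Vv
V/I-2 aff ·: vv
V/II-1 un I-1×I-2: Vv
V/II-2 ? ·: VV|Vv|vv
V/III-1 ? II-2×II-1: VV|Vv|vv
V/III-2 un II-2×II-1: VV|Vv
⇒ V over [I-1,I-2,II-1,II-2,III-1,III-2]: 24 consistent

III-2 ∈ {Ff LL VV, Ff LL Vv, Ff Ll VV, Ff Ll Vv, Ff ll VV, Ff ll Vv}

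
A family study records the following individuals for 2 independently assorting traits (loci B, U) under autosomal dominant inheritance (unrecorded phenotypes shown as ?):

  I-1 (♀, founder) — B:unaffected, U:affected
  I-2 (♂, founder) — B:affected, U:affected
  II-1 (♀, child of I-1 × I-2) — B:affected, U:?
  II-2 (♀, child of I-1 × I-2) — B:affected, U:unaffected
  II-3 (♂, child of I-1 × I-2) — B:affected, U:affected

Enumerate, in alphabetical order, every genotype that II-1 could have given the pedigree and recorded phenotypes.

B/I-1 un ·: bb
B/I-2 aff ·: Bb|BB
B/II-1 aff I-1×I-2: Bb
B/II-2 aff I-1×I-2: Bb
B/II-3 aff I-1×I-2: Bb
⇒ B over [I-1,I-2,II-1,II-2,II-3]: 2 consistent
U/I-1 aff ·: Uu
U/I-2 aff ·: Uu
U/II-1 ? I-1×I-2: uu|Uu|UU
U/II-2 un I-1×I-2: uu
U/II-3 aff I-1×I-2: Uu|UU
⇒ U over [I-1,I-2,II-1,II-2,II-3]: 6 consistent

II-1 ∈ {Bb UU, Bb Uu, Bb uu}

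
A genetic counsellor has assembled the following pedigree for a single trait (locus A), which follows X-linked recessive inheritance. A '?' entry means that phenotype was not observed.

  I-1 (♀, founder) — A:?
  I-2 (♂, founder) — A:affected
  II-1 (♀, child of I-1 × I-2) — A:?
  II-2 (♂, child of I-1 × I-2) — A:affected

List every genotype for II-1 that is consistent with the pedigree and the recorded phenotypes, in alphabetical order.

II-1 ∈ {X^AX^a, X^aX^a}

A/I-1 ? ·: X^AX^a|X^aX^a
A/I-2 aff ·: X^aY
A/II-1 ? I-1×I-2: X^AX^a|X^aX^a
A/II-2 aff I-1×I-2: X^aY
⇒ A over [I-1,I-2,II-1,II-2]: 3 consistent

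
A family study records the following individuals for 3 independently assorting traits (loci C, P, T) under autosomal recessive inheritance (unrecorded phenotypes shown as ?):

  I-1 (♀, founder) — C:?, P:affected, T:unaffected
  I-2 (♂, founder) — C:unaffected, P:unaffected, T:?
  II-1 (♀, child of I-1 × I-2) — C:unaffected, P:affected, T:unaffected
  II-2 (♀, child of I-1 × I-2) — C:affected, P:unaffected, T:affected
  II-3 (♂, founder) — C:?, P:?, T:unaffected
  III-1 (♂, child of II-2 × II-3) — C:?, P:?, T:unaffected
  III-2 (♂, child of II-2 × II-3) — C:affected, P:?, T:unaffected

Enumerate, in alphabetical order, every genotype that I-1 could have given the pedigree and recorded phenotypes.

I-1 ∈ {Cc pp Tt, cc pp Tt}

C/I-1 ? ·: Cc|cc
C/I-2 un ·: Cc
C/II-1 un I-1×I-2: CC|Cc
C/II-2 aff I-1×I-2: cc
C/II-3 ? ·: Cc|cc
C/III-1 ? II-2×II-3: Cc|cc
C/III-2 aff II-2×II-3: cc
⇒ C over [I-1,I-2,II-1,II-2,II-3,III-1,III-2]: 9 consistent
P/I-1 aff ·: pp
P/I-2 un ·: Pp
P/II-1 aff I-1×I-2: pp
P/II-2 un I-1×I-2: Pp
P/II-3 ? ·: PP|Pp|pp
P/III-1 ? II-2×II-3: PP|Pp|pp
P/III-2 ? II-2×II-3: PP|Pp|pp
⇒ P over [I-1,I-2,II-1,II-2,II-3,III-1,III-2]: 17 consistent
T/I-1 un ·: Tt
T/I-2 ? ·: Tt|tt
T/II-1 un I-1×I-2: TT|Tt
T/II-2 aff I-1×I-2: tt
T/II-3 un ·: TT|Tt
T/III-1 un II-2×II-3: Tt
T/III-2 un II-2×II-3: Tt
⇒ T over [I-1,I-2,II-1,II-2,II-3,III-1,III-2]: 6 consistent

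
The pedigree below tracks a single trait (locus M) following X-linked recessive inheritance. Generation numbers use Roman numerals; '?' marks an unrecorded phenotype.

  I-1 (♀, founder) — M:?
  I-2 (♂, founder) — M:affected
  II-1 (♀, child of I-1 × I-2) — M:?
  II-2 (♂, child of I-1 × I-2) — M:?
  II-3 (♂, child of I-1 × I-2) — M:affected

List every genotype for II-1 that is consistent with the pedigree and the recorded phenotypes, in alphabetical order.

II-1 ∈ {X^MX^m, X^mX^m}

M/I-1 ? ·: X^MX^m|X^mX^m
M/I-2 aff ·: X^mY
M/II-1 ? I-1×I-2: X^MX^m|X^mX^m
M/II-2 ? I-1×I-2: X^MY|X^mY
M/II-3 aff I-1×I-2: X^mY
⇒ M over [I-1,I-2,II-1,II-2,II-3]: 5 consistent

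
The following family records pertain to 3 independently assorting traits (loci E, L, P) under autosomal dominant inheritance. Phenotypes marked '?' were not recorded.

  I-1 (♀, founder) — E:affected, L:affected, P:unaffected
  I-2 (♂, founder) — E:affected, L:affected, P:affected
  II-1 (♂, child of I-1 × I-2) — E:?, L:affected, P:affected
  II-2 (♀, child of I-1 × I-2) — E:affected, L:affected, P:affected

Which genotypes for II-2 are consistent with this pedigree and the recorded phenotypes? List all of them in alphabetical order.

E/I-1 aff ·: Ee|EE
E/I-2 aff ·: Ee|EE
E/II-1 ? I-1×I-2: ee|Ee|EE
E/II-2 aff I-1×I-2: Ee|EE
⇒ E over [I-1,I-2,II-1,II-2]: 15 consistent
L/I-1 aff ·: Ll|LL
L/I-2 aff ·: Ll|LL
L/II-1 aff I-1×I-2: Ll|LL
L/II-2 aff I-1×I-2: Ll|LL
⇒ L over [I-1,I-2,II-1,II-2]: 13 consistent
P/I-1 un ·: pp
P/I-2 aff ·: Pp|PP
P/II-1 aff I-1×I-2: Pp
P/II-2 aff I-1×I-2: Pp
⇒ P over [I-1,I-2,II-1,II-2]: 2 consistent

II-2 ∈ {EE LL Pp, EE Ll Pp, Ee LL Pp, Ee Ll Pp}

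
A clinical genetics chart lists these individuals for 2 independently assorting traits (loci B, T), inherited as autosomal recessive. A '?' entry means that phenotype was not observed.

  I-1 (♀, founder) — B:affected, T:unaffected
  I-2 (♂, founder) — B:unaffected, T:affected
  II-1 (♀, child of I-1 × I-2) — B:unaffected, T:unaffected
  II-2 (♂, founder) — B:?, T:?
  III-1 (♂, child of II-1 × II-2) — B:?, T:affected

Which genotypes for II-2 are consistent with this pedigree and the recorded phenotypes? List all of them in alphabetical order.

B/I-1 aff ·: bb
B/I-2 un ·: BB|Bb
B/II-1 un I-1×I-2: Bb
B/II-2 ? ·: BB|Bb|bb
B/III-1 ? II-1×II-2: BB|Bb|bb
⇒ B over [I-1,I-2,II-1,II-2,III-1]: 14 consistent
T/I-1 un ·: TT|Tt
T/I-2 aff ·: tt
T/II-1 un I-1×I-2: Tt
T/II-2 ? ·: Tt|tt
T/III-1 aff II-1×II-2: tt
⇒ T over [I-1,I-2,II-1,II-2,III-1]: 4 consistent

II-2 ∈ {BB Tt, BB tt, Bb Tt, Bb tt, bb Tt, bb tt}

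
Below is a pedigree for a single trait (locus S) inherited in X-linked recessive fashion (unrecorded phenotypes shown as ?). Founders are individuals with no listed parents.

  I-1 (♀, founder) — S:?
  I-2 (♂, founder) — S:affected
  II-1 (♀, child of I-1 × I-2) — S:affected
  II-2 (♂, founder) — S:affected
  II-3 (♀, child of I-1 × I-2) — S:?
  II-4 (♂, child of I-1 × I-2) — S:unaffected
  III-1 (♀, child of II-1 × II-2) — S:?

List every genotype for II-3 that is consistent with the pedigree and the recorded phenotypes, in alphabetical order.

II-3 ∈ {X^SX^s, X^sX^s}

S/I-1 ? ·: X^SX^s
S/I-2 aff ·: X^sY
S/II-1 aff I-1×I-2: X^sX^s
S/II-2 aff ·: X^sY
S/II-3 ? I-1×I-2: X^SX^s|X^sX^s
S/II-4 un I-1×I-2: X^SY
S/III-1 ? II-1×II-2: X^sX^s
⇒ S over [I-1,I-2,II-1,II-2,II-3,II-4,III-1]: 2 consistent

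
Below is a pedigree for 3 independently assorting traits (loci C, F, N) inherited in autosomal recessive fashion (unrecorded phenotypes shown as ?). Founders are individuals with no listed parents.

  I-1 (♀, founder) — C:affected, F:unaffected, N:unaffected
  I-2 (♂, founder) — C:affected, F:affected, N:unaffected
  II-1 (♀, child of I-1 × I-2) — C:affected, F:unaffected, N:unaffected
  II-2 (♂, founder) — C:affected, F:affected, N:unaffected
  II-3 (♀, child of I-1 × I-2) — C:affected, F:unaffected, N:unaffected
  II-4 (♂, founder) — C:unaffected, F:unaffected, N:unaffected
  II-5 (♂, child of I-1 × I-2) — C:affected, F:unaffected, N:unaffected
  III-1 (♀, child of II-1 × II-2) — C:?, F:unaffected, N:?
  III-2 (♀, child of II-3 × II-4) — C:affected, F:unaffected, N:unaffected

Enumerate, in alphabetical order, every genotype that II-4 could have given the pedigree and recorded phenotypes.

II-4 ∈ {Cc FF NN, Cc FF Nn, Cc Ff NN, Cc Ff Nn}

C/I-1 aff ·: cc
C/I-2 aff ·: cc
C/II-1 aff I-1×I-2: cc
C/II-2 aff ·: cc
C/II-3 aff I-1×I-2: cc
C/II-4 un ·: Cc
C/II-5 aff I-1×I-2: cc
C/III-1 ? II-1×II-2: cc
C/III-2 aff II-3×II-4: cc
⇒ C over [I-1,I-2,II-1,II-2,II-3,II-4,II-5,III-1,III-2]: 1 consistent
F/I-1 un ·: FF|Ff
F/I-2 aff ·: ff
F/II-1 un I-1×I-2: Ff
F/II-2 aff ·: ff
F/II-3 un I-1×I-2: Ff
F/II-4 un ·: FF|Ff
F/II-5 un I-1×I-2: Ff
F/III-1 un II-1×II-2: Ff
F/III-2 un II-3×II-4: FF|Ff
⇒ F over [I-1,I-2,II-1,II-2,II-3,II-4,II-5,III-1,III-2]: 8 consistent
N/I-1 un ·: NN|Nn
N/I-2 un ·: NN|Nn
N/II-1 un I-1×I-2: NN|Nn
N/II-2 un ·: NN|Nn
N/II-3 un I-1×I-2: NN|Nn
N/II-4 un ·: NN|Nn
N/II-5 un I-1×I-2: NN|Nn
N/III-1 ? II-1×II-2: NN|Nn|nn
N/III-2 un II-3×II-4: NN|Nn
⇒ N over [I-1,I-2,II-1,II-2,II-3,II-4,II-5,III-1,III-2]: 345 consistent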